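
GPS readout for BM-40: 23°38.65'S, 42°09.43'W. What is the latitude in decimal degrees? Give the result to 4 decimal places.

23° + 38.65′/60 = 23 + 0.64417 = 23.6442°

23.6442°S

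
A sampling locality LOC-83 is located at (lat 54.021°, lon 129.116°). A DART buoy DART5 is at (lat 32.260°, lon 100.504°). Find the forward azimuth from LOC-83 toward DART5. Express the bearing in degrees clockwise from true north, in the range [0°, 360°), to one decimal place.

Δλ = -28.6120°
y = sin Δλ · cos φ₂ = -0.404954
x = cos φ₁ sin φ₂ − sin φ₁ cos φ₂ cos Δλ = -0.287169
θ = atan2(y, x) = -125.3420° → 234.6580° (mod 360°)

234.7°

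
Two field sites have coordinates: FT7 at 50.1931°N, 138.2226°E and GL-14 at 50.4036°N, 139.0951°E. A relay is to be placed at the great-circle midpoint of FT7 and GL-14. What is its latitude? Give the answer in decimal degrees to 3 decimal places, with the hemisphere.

Bx = cos φ₂ cos Δλ = 0.637302,  By = cos φ₂ sin Δλ = 0.009706
φₘ = atan2(sin φ₁ + sin φ₂, √((cos φ₁ + Bx)² + By²)) = 50.29917°
λₘ = λ₁ + atan2(By, cos φ₁ + Bx) = 138.65788°

50.299°N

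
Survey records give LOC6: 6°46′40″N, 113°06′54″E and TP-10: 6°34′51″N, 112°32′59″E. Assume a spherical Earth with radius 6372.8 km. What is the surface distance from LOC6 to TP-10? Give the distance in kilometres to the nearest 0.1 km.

66.2 km

LOC6: φ = +6.77778°, λ = +113.11500°
TP-10: φ = +6.58083°, λ = +112.54972°
Δφ = -0.1969°,  Δλ = -0.5653°
a = sin²(Δφ/2) + cos φ₁ cos φ₂ sin²(Δλ/2) = 0.000027
c = 2·arcsin(√a) = 0.010384 rad = 0.5950°
d = R·c = 6372.8 × 0.010384 = 66.2 km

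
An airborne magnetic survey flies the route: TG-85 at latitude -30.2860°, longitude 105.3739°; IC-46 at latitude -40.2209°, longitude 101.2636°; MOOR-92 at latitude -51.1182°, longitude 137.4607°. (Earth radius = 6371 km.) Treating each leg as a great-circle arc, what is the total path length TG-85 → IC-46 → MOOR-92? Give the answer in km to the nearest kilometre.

4190 km

TG-85→IC-46: c = 0.182965 rad, d = 1165.67 km
IC-46→MOOR-92: c = 0.474638 rad, d = 3023.92 km
Total = 1165.67 + 3023.92 = 4189.59 km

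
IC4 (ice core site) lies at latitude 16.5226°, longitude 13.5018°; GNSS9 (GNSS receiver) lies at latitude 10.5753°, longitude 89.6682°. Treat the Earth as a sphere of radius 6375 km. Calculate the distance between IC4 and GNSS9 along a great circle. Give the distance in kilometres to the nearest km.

Δφ = -5.9473°,  Δλ = 76.1664°
a = sin²(Δφ/2) + cos φ₁ cos φ₂ sin²(Δλ/2) = 0.361235
c = 2·arcsin(√a) = 1.289574 rad = 73.8871°
d = R·c = 6375 × 1.289574 = 8221.0 km

8221 km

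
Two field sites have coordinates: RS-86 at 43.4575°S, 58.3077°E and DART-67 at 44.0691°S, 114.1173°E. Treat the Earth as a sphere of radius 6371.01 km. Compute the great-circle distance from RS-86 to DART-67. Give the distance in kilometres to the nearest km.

Δφ = -0.6116°,  Δλ = 55.8096°
a = sin²(Δφ/2) + cos φ₁ cos φ₂ sin²(Δλ/2) = 0.114262
c = 2·arcsin(√a) = 0.689639 rad = 39.5134°
d = R·c = 6371.01 × 0.689639 = 4393.7 km

4394 km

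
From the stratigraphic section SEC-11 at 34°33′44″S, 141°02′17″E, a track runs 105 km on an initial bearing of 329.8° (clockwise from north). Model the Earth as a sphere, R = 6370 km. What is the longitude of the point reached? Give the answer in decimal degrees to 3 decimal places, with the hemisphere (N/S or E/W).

SEC-11: φ = -34.56222°, λ = +141.03806°
δ = d/R = 105/6370 = 0.016484 rad
φ₂ = arcsin(sin φ₁ cos δ + cos φ₁ sin δ cos θ)
   = arcsin(-0.56730·0.99986 + 0.82351·0.01648·0.86427) = -33.74464°
λ₂ = λ₁ + atan2(sin θ sin δ cos φ₁, cos δ − sin φ₁ sin φ₂) = 140.46675°

140.467°E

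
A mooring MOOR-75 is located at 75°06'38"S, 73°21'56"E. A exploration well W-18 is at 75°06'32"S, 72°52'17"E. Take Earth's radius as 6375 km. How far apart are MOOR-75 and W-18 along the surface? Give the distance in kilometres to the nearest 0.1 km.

14.1 km

MOOR-75: φ = -75.11056°, λ = +73.36556°
W-18: φ = -75.10889°, λ = +72.87139°
Δφ = 0.0017°,  Δλ = -0.4942°
a = sin²(Δφ/2) + cos φ₁ cos φ₂ sin²(Δλ/2) = 0.000001
c = 2·arcsin(√a) = 0.002216 rad = 0.1270°
d = R·c = 6375 × 0.002216 = 14.1 km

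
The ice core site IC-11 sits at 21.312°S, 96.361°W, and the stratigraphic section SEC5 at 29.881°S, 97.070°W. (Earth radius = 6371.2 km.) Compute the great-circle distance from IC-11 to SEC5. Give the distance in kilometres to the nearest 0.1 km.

955.5 km

Δφ = -8.5690°,  Δλ = -0.7090°
a = sin²(Δφ/2) + cos φ₁ cos φ₂ sin²(Δλ/2) = 0.005612
c = 2·arcsin(√a) = 0.149972 rad = 8.5927°
d = R·c = 6371.2 × 0.149972 = 955.5 km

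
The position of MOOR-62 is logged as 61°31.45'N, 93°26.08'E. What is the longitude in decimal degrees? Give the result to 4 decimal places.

93° + 26.08′/60 = 93 + 0.43467 = 93.4347°

93.4347°E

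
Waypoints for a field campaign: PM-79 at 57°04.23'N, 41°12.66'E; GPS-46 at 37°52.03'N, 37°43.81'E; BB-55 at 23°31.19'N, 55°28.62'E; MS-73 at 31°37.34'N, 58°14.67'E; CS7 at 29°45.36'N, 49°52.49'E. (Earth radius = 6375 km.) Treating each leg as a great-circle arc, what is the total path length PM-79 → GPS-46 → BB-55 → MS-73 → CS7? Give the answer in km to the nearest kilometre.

PM-79: φ = +57.07050°, λ = +41.21100°
GPS-46: φ = +37.86717°, λ = +37.73017°
BB-55: φ = +23.51983°, λ = +55.47700°
MS-73: φ = +31.62233°, λ = +58.24450°
CS7: φ = +29.75600°, λ = +49.87483°
PM-79→GPS-46: c = 0.337560 rad, d = 2151.95 km
GPS-46→BB-55: c = 0.364323 rad, d = 2322.56 km
BB-55→MS-73: c = 0.147736 rad, d = 941.82 km
MS-73→CS7: c = 0.129735 rad, d = 827.06 km
Total = 2151.95 + 2322.56 + 941.82 + 827.06 = 6243.38 km

6243 km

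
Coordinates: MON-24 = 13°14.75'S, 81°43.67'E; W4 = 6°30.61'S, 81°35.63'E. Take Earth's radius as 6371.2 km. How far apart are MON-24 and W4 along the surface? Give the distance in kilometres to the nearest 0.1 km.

749.1 km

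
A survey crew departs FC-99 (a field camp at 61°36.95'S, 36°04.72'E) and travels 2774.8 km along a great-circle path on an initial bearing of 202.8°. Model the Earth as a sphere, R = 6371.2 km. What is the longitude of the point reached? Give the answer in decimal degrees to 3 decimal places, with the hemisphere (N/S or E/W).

25.401°W

FC-99: φ = -61.61583°, λ = +36.07867°
δ = d/R = 2774.8/6371.2 = 0.435522 rad
φ₂ = arcsin(sin φ₁ cos δ + cos φ₁ sin δ cos θ)
   = arcsin(-0.87978·0.90665 + 0.47538·0.42188·-0.92186) = -79.27671°
λ₂ = λ₁ + atan2(sin θ sin δ cos φ₁, cos δ − sin φ₁ sin φ₂) = -25.40111°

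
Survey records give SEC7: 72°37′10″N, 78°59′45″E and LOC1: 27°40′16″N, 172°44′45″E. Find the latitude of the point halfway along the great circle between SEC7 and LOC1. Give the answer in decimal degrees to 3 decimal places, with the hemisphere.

57.153°N

SEC7: φ = +72.61944°, λ = +78.99583°
LOC1: φ = +27.67111°, λ = +172.74583°
Bx = cos φ₂ cos Δλ = -0.057923,  By = cos φ₂ sin Δλ = 0.883732
φₘ = atan2(sin φ₁ + sin φ₂, √((cos φ₁ + Bx)² + By²)) = 57.15335°
λₘ = λ₁ + atan2(By, cos φ₁ + Bx) = 153.75421°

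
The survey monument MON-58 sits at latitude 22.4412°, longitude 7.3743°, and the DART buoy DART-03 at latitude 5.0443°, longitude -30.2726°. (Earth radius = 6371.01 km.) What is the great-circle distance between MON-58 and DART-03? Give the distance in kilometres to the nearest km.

4482 km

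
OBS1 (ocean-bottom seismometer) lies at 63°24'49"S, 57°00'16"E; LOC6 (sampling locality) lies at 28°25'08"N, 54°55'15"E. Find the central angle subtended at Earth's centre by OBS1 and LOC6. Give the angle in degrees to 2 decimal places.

91.85°

OBS1: φ = -63.41361°, λ = +57.00444°
LOC6: φ = +28.41889°, λ = +54.92083°
Δφ = 91.8325°,  Δλ = -2.0836°
a = sin²(Δφ/2) + cos φ₁ cos φ₂ sin²(Δλ/2) = 0.516119
c = 2·arcsin(√a) = 1.603040 rad = 91.8474°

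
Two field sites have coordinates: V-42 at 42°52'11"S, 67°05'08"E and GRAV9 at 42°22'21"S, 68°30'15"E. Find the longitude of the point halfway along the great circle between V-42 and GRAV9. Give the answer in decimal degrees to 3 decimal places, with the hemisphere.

67.798°E

V-42: φ = -42.86972°, λ = +67.08556°
GRAV9: φ = -42.37250°, λ = +68.50417°
Bx = cos φ₂ cos Δλ = 0.738552,  By = cos φ₂ sin Δλ = 0.018290
φₘ = atan2(sin φ₁ + sin φ₂, √((cos φ₁ + Bx)² + By²)) = -42.62330°
λₘ = λ₁ + atan2(By, cos φ₁ + Bx) = 67.79769°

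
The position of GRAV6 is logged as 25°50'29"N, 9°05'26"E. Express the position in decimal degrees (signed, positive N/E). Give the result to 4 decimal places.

+25.8414°, +9.0906°

lat: 25.8414° N → +25.8414°
lon: 9.0906° E → +9.0906°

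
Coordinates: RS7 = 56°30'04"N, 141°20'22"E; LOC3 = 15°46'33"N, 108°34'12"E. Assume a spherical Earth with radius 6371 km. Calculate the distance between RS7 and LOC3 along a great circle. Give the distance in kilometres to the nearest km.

5301 km

RS7: φ = +56.50111°, λ = +141.33944°
LOC3: φ = +15.77583°, λ = +108.57000°
Δφ = -40.7253°,  Δλ = -32.7694°
a = sin²(Δφ/2) + cos φ₁ cos φ₂ sin²(Δλ/2) = 0.163340
c = 2·arcsin(√a) = 0.832106 rad = 47.6762°
d = R·c = 6371 × 0.832106 = 5301.4 km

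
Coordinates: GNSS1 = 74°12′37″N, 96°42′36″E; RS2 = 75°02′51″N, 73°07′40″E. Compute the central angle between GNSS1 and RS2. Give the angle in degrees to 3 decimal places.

GNSS1: φ = +74.21028°, λ = +96.71000°
RS2: φ = +75.04750°, λ = +73.12778°
Δφ = 0.8372°,  Δλ = -23.5822°
a = sin²(Δφ/2) + cos φ₁ cos φ₂ sin²(Δλ/2) = 0.002985
c = 2·arcsin(√a) = 0.109326 rad = 6.2639°

6.264°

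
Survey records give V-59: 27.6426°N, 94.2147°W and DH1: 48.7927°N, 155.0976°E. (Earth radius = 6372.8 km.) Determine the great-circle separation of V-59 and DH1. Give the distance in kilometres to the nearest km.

Δφ = 21.1501°,  Δλ = -110.6877°
a = sin²(Δφ/2) + cos φ₁ cos φ₂ sin²(Δλ/2) = 0.428560
c = 2·arcsin(√a) = 1.427426 rad = 81.7855°
d = R·c = 6372.8 × 1.427426 = 9096.7 km

9097 km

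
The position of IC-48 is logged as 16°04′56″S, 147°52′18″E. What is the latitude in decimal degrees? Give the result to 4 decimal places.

16° + 4′/60 + 56″/3600 = 16 + 0.06667 + 0.01556 = 16.0822°

16.0822°S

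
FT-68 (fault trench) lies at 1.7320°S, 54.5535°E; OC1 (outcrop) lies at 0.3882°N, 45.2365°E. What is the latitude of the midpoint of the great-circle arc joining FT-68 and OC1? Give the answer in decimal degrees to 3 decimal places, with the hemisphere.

0.674°S

Bx = cos φ₂ cos Δλ = 0.986785,  By = cos φ₂ sin Δλ = -0.161893
φₘ = atan2(sin φ₁ + sin φ₂, √((cos φ₁ + Bx)² + By²)) = -0.67413°
λₘ = λ₁ + atan2(By, cos φ₁ + Bx) = 49.89399°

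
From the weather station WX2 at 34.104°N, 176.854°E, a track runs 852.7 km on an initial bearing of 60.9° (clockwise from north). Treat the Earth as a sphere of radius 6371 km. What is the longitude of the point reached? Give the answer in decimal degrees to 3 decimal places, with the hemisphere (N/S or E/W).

δ = d/R = 852.7/6371 = 0.133841 rad
φ₂ = arcsin(sin φ₁ cos δ + cos φ₁ sin δ cos θ)
   = arcsin(0.56070·0.99106 + 0.82802·0.13344·0.48634) = 37.54748°
λ₂ = λ₁ + atan2(sin θ sin δ cos φ₁, cos δ − sin φ₁ sin φ₂) = -174.68932°

174.689°W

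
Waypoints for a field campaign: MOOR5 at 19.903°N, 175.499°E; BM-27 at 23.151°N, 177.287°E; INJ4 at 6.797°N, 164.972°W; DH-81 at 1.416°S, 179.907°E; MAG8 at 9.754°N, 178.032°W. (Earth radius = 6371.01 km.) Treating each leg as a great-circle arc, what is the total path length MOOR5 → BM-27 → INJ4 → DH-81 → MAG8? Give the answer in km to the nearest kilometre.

MOOR5→BM-27: c = 0.063686 rad, d = 405.75 km
BM-27→INJ4: c = 0.412501 rad, d = 2628.05 km
INJ4→DH-81: c = 0.299870 rad, d = 1910.48 km
DH-81→MAG8: c = 0.198216 rad, d = 1262.84 km
Total = 405.75 + 2628.05 + 1910.48 + 1262.84 = 6207.11 km

6207 km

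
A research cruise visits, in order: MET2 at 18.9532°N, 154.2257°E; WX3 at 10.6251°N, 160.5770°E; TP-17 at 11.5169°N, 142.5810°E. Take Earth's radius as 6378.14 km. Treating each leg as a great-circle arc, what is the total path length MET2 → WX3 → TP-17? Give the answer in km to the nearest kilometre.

3120 km

MET2→WX3: c = 0.180526 rad, d = 1151.42 km
WX3→TP-17: c = 0.308586 rad, d = 1968.21 km
Total = 1151.42 + 1968.21 = 3119.62 km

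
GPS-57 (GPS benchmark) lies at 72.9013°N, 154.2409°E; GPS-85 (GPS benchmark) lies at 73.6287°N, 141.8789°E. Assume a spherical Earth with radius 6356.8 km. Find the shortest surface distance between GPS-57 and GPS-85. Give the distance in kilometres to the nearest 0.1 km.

Δφ = 0.7274°,  Δλ = -12.3620°
a = sin²(Δφ/2) + cos φ₁ cos φ₂ sin²(Δλ/2) = 0.001001
c = 2·arcsin(√a) = 0.063288 rad = 3.6261°
d = R·c = 6356.8 × 0.063288 = 402.3 km

402.3 km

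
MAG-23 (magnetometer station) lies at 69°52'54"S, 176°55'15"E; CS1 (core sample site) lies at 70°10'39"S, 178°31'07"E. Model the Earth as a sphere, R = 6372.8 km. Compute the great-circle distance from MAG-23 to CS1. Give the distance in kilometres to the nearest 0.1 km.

69.0 km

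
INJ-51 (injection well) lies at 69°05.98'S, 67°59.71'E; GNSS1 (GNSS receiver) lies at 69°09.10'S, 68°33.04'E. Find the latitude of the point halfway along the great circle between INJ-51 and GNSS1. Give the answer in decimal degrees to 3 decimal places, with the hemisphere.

INJ-51: φ = -69.09967°, λ = +67.99517°
GNSS1: φ = -69.15167°, λ = +68.55067°
Bx = cos φ₂ cos Δλ = 0.355879,  By = cos φ₂ sin Δλ = 0.003450
φₘ = atan2(sin φ₁ + sin φ₂, √((cos φ₁ + Bx)² + By²)) = -69.12589°
λₘ = λ₁ + atan2(By, cos φ₁ + Bx) = 68.27259°

69.126°S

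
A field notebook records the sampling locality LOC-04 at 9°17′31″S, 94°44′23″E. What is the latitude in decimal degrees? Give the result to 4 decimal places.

9.2919°S

9° + 17′/60 + 31″/3600 = 9 + 0.28333 + 0.00861 = 9.2919°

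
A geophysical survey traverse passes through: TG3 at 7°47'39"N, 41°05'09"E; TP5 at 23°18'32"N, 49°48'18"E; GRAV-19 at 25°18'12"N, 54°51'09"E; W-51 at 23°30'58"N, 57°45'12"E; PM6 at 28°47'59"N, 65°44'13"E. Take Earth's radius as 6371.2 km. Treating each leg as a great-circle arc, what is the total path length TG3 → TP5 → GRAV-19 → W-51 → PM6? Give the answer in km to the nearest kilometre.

TG3: φ = +7.79417°, λ = +41.08583°
TP5: φ = +23.30889°, λ = +49.80500°
GRAV-19: φ = +25.30333°, λ = +54.85250°
W-51: φ = +23.51611°, λ = +57.75333°
PM6: φ = +28.79972°, λ = +65.73694°
TG3→TP5: c = 0.307655 rad, d = 1960.13 km
TP5→GRAV-19: c = 0.087498 rad, d = 557.47 km
GRAV-19→W-51: c = 0.055661 rad, d = 354.63 km
W-51→PM6: c = 0.155313 rad, d = 989.53 km
Total = 1960.13 + 557.47 + 354.63 + 989.53 = 3861.76 km

3862 km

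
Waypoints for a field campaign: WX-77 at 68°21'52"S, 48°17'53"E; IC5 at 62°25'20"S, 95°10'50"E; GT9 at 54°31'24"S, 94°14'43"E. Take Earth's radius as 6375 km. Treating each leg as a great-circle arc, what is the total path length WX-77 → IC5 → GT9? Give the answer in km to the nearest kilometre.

WX-77: φ = -68.36444°, λ = +48.29806°
IC5: φ = -62.42222°, λ = +95.18056°
GT9: φ = -54.52333°, λ = +94.24528°
WX-77→IC5: c = 0.346396 rad, d = 2208.27 km
IC5→GT9: c = 0.138122 rad, d = 880.53 km
Total = 2208.27 + 880.53 = 3088.80 km

3089 km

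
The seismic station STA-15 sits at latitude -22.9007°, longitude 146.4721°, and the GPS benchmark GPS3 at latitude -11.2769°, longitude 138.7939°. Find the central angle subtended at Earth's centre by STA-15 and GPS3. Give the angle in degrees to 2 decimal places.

13.74°

Δφ = 11.6238°,  Δλ = -7.6782°
a = sin²(Δφ/2) + cos φ₁ cos φ₂ sin²(Δλ/2) = 0.014304
c = 2·arcsin(√a) = 0.239773 rad = 13.7380°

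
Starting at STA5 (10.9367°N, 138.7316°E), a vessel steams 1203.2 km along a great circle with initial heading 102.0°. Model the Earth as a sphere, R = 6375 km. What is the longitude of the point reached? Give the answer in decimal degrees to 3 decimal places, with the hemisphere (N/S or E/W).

149.426°E

δ = d/R = 1203.2/6375 = 0.188737 rad
φ₂ = arcsin(sin φ₁ cos δ + cos φ₁ sin δ cos θ)
   = arcsin(0.18972·0.98224 + 0.98184·0.18762·-0.20791) = 8.51426°
λ₂ = λ₁ + atan2(sin θ sin δ cos φ₁, cos δ − sin φ₁ sin φ₂) = 149.42561°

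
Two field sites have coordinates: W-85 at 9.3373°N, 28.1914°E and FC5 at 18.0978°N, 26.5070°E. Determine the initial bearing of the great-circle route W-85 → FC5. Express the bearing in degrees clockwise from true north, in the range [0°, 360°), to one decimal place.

Δλ = -1.6844°
y = sin Δλ · cos φ₂ = -0.027940
x = cos φ₁ sin φ₂ − sin φ₁ cos φ₂ cos Δλ = 0.152371
θ = atan2(y, x) = -10.3907° → 349.6093° (mod 360°)

349.6°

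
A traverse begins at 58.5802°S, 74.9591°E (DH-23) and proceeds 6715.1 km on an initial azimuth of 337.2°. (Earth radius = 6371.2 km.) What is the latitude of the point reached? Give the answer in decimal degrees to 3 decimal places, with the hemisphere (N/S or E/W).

0.221°S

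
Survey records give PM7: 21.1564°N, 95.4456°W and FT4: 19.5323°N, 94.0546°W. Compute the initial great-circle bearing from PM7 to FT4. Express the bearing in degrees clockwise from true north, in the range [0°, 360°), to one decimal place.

Δλ = 1.3910°
y = sin Δλ · cos φ₂ = 0.022878
x = cos φ₁ sin φ₂ − sin φ₁ cos φ₂ cos Δλ = -0.028242
θ = atan2(y, x) = 140.9897° → 140.9897° (mod 360°)

141.0°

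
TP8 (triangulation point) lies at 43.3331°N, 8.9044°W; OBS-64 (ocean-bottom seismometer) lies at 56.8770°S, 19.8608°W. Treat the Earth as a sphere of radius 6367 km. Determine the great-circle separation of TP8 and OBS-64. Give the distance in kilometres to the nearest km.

Δφ = -100.2101°,  Δλ = -10.9564°
a = sin²(Δφ/2) + cos φ₁ cos φ₂ sin²(Δλ/2) = 0.592252
c = 2·arcsin(√a) = 1.756363 rad = 100.6322°
d = R·c = 6367 × 1.756363 = 11182.8 km

11183 km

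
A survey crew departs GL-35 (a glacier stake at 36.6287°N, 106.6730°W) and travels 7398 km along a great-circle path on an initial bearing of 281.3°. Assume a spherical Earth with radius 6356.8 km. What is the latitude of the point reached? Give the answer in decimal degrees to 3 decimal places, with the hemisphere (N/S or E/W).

22.370°N

δ = d/R = 7398/6356.8 = 1.163793 rad
φ₂ = arcsin(sin φ₁ cos δ + cos φ₁ sin δ cos θ)
   = arcsin(0.59663·0.39586 + 0.80252·0.91831·0.19595) = 22.36993°
λ₂ = λ₁ + atan2(sin θ sin δ cos φ₁, cos δ − sin φ₁ sin φ₂) = 176.47362°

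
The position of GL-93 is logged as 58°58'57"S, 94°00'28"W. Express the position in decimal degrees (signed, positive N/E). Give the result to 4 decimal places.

lat: 58.9825° S → -58.9825°
lon: 94.0078° W → -94.0078°

-58.9825°, -94.0078°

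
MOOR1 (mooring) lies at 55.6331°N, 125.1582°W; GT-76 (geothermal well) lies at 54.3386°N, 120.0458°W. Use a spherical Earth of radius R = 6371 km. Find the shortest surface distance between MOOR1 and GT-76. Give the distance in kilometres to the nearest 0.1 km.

Δφ = -1.2945°,  Δλ = 5.1124°
a = sin²(Δφ/2) + cos φ₁ cos φ₂ sin²(Δλ/2) = 0.000782
c = 2·arcsin(√a) = 0.055943 rad = 3.2053°
d = R·c = 6371 × 0.055943 = 356.4 km

356.4 km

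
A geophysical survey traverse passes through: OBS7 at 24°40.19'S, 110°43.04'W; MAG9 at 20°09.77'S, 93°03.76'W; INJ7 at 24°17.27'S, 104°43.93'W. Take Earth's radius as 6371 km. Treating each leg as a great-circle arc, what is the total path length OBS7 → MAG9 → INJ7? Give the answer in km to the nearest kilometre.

3166 km

OBS7: φ = -24.66983°, λ = -110.71733°
MAG9: φ = -20.16283°, λ = -93.06267°
INJ7: φ = -24.28783°, λ = -104.73217°
OBS7→MAG9: c = 0.295244 rad, d = 1881.00 km
MAG9→INJ7: c = 0.201717 rad, d = 1285.14 km
Total = 1881.00 + 1285.14 = 3166.14 km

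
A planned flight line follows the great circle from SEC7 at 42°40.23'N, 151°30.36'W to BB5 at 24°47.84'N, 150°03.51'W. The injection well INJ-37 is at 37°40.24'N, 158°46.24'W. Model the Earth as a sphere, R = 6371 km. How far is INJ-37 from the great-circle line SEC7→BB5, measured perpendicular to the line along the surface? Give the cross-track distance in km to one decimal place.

SEC7: φ = +42.67050°, λ = -151.50600°
BB5: φ = +24.79733°, λ = -150.05850°
INJ-37: φ = +37.67067°, λ = -158.77067°
δ₁₃ = central angle SEC7→INJ-37 = 0.130299 rad  (haversine)
θ₁₃ = bearing SEC7→INJ-37 = 230.385°,  θ₁₂ = bearing SEC7→BB5 = 175.724°
dₓₜ = R·arcsin(sin δ₁₃ · sin(θ₁₃ − θ₁₂)) = 6371·arcsin(0.12993·sin(54.661°)) = 676.535 km
|dₓₜ| = 676.535 km

676.5 km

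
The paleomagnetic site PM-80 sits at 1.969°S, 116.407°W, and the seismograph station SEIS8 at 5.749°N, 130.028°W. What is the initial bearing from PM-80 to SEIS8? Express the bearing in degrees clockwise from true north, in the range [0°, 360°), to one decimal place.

299.6°

Δλ = -13.6210°
y = sin Δλ · cos φ₂ = -0.234314
x = cos φ₁ sin φ₂ − sin φ₁ cos φ₂ cos Δλ = 0.133336
θ = atan2(y, x) = -60.3580° → 299.6420° (mod 360°)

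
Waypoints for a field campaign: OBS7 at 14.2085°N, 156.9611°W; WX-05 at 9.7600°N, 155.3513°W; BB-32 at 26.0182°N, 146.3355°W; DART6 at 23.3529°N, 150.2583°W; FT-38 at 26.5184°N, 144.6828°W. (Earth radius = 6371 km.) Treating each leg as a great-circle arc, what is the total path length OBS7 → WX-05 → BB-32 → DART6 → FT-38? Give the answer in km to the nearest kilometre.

OBS7→WX-05: c = 0.082359 rad, d = 524.71 km
WX-05→BB-32: c = 0.320533 rad, d = 2042.11 km
BB-32→DART6: c = 0.077669 rad, d = 494.83 km
DART6→FT-38: c = 0.104088 rad, d = 663.14 km
Total = 524.71 + 2042.11 + 494.83 + 663.14 = 3724.80 km

3725 km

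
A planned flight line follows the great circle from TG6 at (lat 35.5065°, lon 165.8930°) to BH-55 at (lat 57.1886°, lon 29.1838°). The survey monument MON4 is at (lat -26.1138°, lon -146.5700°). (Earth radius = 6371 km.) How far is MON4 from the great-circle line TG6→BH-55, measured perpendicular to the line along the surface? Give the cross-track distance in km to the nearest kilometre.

2250 km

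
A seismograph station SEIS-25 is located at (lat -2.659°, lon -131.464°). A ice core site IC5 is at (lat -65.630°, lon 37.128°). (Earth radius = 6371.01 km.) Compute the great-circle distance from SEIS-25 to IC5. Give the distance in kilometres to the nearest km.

12366 km

Δφ = -62.9710°,  Δλ = 168.5920°
a = sin²(Δφ/2) + cos φ₁ cos φ₂ sin²(Δλ/2) = 0.680891
c = 2·arcsin(√a) = 1.940975 rad = 111.2097°
d = R·c = 6371.01 × 1.940975 = 12366.0 km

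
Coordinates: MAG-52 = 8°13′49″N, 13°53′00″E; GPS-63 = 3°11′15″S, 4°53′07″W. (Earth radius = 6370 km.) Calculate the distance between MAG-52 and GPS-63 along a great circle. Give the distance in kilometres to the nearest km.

2438 km

MAG-52: φ = +8.23028°, λ = +13.88333°
GPS-63: φ = -3.18750°, λ = -4.88528°
Δφ = -11.4178°,  Δλ = -18.7686°
a = sin²(Δφ/2) + cos φ₁ cos φ₂ sin²(Δλ/2) = 0.036168
c = 2·arcsin(√a) = 0.382687 rad = 21.9264°
d = R·c = 6370 × 0.382687 = 2437.7 km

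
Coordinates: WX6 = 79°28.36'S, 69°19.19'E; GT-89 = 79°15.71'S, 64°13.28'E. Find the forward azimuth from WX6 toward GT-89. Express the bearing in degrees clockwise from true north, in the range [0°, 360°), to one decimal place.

280.1°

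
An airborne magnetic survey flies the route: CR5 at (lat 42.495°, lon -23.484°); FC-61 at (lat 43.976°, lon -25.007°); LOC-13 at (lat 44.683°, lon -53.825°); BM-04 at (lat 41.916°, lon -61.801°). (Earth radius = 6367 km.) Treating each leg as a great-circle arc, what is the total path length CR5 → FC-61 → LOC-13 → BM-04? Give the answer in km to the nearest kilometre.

CR5→FC-61: c = 0.032297 rad, d = 205.63 km
FC-61→LOC-13: c = 0.358121 rad, d = 2280.16 km
LOC-13→BM-04: c = 0.112166 rad, d = 714.16 km
Total = 205.63 + 2280.16 + 714.16 = 3199.95 km

3200 km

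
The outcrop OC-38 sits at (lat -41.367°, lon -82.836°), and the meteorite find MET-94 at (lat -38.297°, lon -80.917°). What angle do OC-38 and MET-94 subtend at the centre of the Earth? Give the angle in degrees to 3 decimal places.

Δφ = 3.0700°,  Δλ = 1.9190°
a = sin²(Δφ/2) + cos φ₁ cos φ₂ sin²(Δλ/2) = 0.000883
c = 2·arcsin(√a) = 0.059431 rad = 3.4051°

3.405°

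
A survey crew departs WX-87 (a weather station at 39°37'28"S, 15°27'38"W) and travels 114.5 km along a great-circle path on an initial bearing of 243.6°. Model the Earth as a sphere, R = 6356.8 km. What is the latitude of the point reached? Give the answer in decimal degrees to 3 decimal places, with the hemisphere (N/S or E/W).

WX-87: φ = -39.62444°, λ = -15.46056°
δ = d/R = 114.5/6356.8 = 0.018012 rad
φ₂ = arcsin(sin φ₁ cos δ + cos φ₁ sin δ cos θ)
   = arcsin(-0.63775·0.99984 + 0.77024·0.01801·-0.44464) = -40.07708°
λ₂ = λ₁ + atan2(sin θ sin δ cos φ₁, cos δ − sin φ₁ sin φ₂) = -16.66866°

40.077°S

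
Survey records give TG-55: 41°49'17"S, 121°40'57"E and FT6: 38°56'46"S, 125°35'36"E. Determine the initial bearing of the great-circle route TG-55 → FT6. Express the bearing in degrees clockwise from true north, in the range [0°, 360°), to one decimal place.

TG-55: φ = -41.82139°, λ = +121.68250°
FT6: φ = -38.94611°, λ = +125.59333°
Δλ = 3.9108°
y = sin Δλ · cos φ₂ = 0.053045
x = cos φ₁ sin φ₂ − sin φ₁ cos φ₂ cos Δλ = 0.048954
θ = atan2(y, x) = 47.2964° → 47.2964° (mod 360°)

47.3°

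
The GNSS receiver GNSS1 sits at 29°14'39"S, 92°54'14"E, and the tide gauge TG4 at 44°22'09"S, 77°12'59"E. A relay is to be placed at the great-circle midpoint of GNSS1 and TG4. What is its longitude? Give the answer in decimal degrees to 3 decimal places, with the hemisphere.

GNSS1: φ = -29.24417°, λ = +92.90389°
TG4: φ = -44.36917°, λ = +77.21639°
Bx = cos φ₂ cos Δλ = 0.688222,  By = cos φ₂ sin Δλ = -0.193288
φₘ = atan2(sin φ₁ + sin φ₂, √((cos φ₁ + Bx)² + By²)) = -37.06278°
λₘ = λ₁ + atan2(By, cos φ₁ + Bx) = 85.84422°

85.844°E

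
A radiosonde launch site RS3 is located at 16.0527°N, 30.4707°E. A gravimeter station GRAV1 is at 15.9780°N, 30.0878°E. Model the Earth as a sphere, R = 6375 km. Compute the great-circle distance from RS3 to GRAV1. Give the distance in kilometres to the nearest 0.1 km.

41.8 km

Δφ = -0.0747°,  Δλ = -0.3829°
a = sin²(Δφ/2) + cos φ₁ cos φ₂ sin²(Δλ/2) = 0.000011
c = 2·arcsin(√a) = 0.006554 rad = 0.3755°
d = R·c = 6375 × 0.006554 = 41.8 km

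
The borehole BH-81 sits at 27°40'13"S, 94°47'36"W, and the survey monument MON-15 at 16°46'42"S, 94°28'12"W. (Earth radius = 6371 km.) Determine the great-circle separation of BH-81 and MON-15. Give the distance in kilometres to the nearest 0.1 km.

1211.6 km

BH-81: φ = -27.67028°, λ = -94.79333°
MON-15: φ = -16.77833°, λ = -94.47000°
Δφ = 10.8919°,  Δλ = 0.3233°
a = sin²(Δφ/2) + cos φ₁ cos φ₂ sin²(Δλ/2) = 0.009014
c = 2·arcsin(√a) = 0.190172 rad = 10.8960°
d = R·c = 6371 × 0.190172 = 1211.6 km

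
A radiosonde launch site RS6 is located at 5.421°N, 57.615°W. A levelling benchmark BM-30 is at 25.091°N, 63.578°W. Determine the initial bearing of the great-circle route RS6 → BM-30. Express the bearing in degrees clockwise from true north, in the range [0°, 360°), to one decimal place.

Δλ = -5.9630°
y = sin Δλ · cos φ₂ = -0.094083
x = cos φ₁ sin φ₂ − sin φ₁ cos φ₂ cos Δλ = 0.337065
θ = atan2(y, x) = -15.5957° → 344.4043° (mod 360°)

344.4°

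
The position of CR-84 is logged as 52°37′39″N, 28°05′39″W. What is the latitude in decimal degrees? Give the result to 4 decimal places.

52.6275°N

52° + 37′/60 + 39″/3600 = 52 + 0.61667 + 0.01083 = 52.6275°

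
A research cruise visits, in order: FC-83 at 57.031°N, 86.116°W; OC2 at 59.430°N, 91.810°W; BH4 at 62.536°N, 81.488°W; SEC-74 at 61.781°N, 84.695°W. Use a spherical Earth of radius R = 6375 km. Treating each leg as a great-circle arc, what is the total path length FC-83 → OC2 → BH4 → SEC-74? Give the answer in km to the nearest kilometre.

1268 km

FC-83→OC2: c = 0.066975 rad, d = 426.97 km
OC2→BH4: c = 0.102661 rad, d = 654.46 km
BH4→SEC-74: c = 0.029270 rad, d = 186.60 km
Total = 426.97 + 654.46 + 186.60 = 1268.03 km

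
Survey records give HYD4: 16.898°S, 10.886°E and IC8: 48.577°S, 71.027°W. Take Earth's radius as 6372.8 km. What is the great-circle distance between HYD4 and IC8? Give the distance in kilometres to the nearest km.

8022 km

Δφ = -31.6790°,  Δλ = -81.9130°
a = sin²(Δφ/2) + cos φ₁ cos φ₂ sin²(Δλ/2) = 0.346494
c = 2·arcsin(√a) = 1.258745 rad = 72.1208°
d = R·c = 6372.8 × 1.258745 = 8021.7 km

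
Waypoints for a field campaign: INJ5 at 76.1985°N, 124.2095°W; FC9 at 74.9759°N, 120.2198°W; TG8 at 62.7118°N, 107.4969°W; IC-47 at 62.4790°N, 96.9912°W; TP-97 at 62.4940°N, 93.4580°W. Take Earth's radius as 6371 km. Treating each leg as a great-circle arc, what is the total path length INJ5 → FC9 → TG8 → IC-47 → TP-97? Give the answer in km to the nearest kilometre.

2343 km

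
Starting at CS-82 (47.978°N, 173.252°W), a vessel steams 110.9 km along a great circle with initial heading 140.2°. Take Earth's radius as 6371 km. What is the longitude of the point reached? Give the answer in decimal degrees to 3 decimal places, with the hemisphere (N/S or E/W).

δ = d/R = 110.9/6371 = 0.017407 rad
φ₂ = arcsin(sin φ₁ cos δ + cos φ₁ sin δ cos θ)
   = arcsin(0.74289·0.99985 + 0.66942·0.01741·-0.76828) = 47.20788°
λ₂ = λ₁ + atan2(sin θ sin δ cos φ₁, cos δ − sin φ₁ sin φ₂) = -172.31225°

172.312°W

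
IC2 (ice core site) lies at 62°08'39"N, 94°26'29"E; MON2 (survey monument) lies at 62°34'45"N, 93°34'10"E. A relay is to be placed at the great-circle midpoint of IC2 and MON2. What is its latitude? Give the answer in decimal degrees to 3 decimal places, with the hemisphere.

IC2: φ = +62.14417°, λ = +94.44139°
MON2: φ = +62.57917°, λ = +93.56944°
Bx = cos φ₂ cos Δλ = 0.460469,  By = cos φ₂ sin Δλ = -0.007008
φₘ = atan2(sin φ₁ + sin φ₂, √((cos φ₁ + Bx)² + By²)) = 62.36235°
λₘ = λ₁ + atan2(By, cos φ₁ + Bx) = 94.00858°

62.362°N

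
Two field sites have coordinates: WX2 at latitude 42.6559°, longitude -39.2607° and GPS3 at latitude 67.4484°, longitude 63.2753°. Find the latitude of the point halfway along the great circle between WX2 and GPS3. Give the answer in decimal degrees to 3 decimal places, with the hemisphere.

Bx = cos φ₂ cos Δλ = -0.083243,  By = cos φ₂ sin Δλ = 0.374372
φₘ = atan2(sin φ₁ + sin φ₂, √((cos φ₁ + Bx)² + By²)) = 64.84189°
λₘ = λ₁ + atan2(By, cos φ₁ + Bx) = -9.40399°

64.842°N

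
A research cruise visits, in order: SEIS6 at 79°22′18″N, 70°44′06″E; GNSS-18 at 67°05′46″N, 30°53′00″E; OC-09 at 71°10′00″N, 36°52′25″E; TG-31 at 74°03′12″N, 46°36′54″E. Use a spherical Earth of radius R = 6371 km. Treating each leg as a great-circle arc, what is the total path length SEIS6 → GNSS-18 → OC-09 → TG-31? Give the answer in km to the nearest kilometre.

2763 km

SEIS6: φ = +79.37167°, λ = +70.73500°
GNSS-18: φ = +67.09611°, λ = +30.88333°
OC-09: φ = +71.16667°, λ = +36.87361°
TG-31: φ = +74.05333°, λ = +46.61500°
SEIS6→GNSS-18: c = 0.282139 rad, d = 1797.51 km
GNSS-18→OC-09: c = 0.080129 rad, d = 510.50 km
OC-09→TG-31: c = 0.071397 rad, d = 454.87 km
Total = 1797.51 + 510.50 + 454.87 = 2762.88 km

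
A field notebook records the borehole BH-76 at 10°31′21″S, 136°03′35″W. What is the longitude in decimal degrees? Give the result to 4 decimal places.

136.0597°W

136° + 3′/60 + 35″/3600 = 136 + 0.05000 + 0.00972 = 136.0597°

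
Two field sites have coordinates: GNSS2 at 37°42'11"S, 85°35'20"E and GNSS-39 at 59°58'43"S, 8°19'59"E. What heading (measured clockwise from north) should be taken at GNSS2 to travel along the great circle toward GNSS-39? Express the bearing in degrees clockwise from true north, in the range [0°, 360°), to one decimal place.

218.3°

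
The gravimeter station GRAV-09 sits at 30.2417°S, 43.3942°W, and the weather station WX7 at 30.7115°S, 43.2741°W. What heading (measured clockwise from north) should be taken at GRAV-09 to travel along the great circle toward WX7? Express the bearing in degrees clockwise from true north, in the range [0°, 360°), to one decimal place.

Δλ = 0.1201°
y = sin Δλ · cos φ₂ = 0.001802
x = cos φ₁ sin φ₂ − sin φ₁ cos φ₂ cos Δλ = -0.008200
θ = atan2(y, x) = 167.6055° → 167.6055° (mod 360°)

167.6°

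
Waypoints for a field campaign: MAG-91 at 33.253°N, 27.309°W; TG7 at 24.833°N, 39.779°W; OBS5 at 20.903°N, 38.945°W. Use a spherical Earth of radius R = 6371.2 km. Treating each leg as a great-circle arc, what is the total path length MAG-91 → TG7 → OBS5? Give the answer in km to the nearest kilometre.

MAG-91→TG7: c = 0.240086 rad, d = 1529.64 km
TG7→OBS5: c = 0.069890 rad, d = 445.28 km
Total = 1529.64 + 445.28 = 1974.92 km

1975 km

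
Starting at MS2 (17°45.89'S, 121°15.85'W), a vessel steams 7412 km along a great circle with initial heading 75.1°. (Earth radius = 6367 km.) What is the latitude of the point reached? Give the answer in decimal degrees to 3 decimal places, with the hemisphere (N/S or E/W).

5.982°N

MS2: φ = -17.76483°, λ = -121.26417°
δ = d/R = 7412/6367 = 1.164128 rad
φ₂ = arcsin(sin φ₁ cos δ + cos φ₁ sin δ cos θ)
   = arcsin(-0.30511·0.39555 + 0.95232·0.91844·0.25713) = 5.98187°
λ₂ = λ₁ + atan2(sin θ sin δ cos φ₁, cos δ − sin φ₁ sin φ₂) = -58.08508°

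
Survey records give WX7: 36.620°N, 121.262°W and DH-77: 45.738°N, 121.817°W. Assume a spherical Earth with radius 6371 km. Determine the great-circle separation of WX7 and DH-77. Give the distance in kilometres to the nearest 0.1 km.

Δφ = 9.1180°,  Δλ = -0.5550°
a = sin²(Δφ/2) + cos φ₁ cos φ₂ sin²(Δλ/2) = 0.006331
c = 2·arcsin(√a) = 0.159305 rad = 9.1275°
d = R·c = 6371 × 0.159305 = 1014.9 km

1014.9 km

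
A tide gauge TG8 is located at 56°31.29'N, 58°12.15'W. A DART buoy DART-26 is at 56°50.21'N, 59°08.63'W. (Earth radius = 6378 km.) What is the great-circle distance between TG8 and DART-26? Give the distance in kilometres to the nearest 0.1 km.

67.4 km

TG8: φ = +56.52150°, λ = -58.20250°
DART-26: φ = +56.83683°, λ = -59.14383°
Δφ = 0.3153°,  Δλ = -0.9413°
a = sin²(Δφ/2) + cos φ₁ cos φ₂ sin²(Δλ/2) = 0.000028
c = 2·arcsin(√a) = 0.010571 rad = 0.6057°
d = R·c = 6378 × 0.010571 = 67.4 km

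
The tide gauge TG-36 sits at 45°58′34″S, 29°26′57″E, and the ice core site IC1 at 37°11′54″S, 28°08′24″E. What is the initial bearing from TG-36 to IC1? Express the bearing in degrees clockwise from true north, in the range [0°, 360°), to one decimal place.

TG-36: φ = -45.97611°, λ = +29.44917°
IC1: φ = -37.19833°, λ = +28.14000°
Δλ = -1.3092°
y = sin Δλ · cos φ₂ = -0.018199
x = cos φ₁ sin φ₂ − sin φ₁ cos φ₂ cos Δλ = 0.152453
θ = atan2(y, x) = -6.8074° → 353.1926° (mod 360°)

353.2°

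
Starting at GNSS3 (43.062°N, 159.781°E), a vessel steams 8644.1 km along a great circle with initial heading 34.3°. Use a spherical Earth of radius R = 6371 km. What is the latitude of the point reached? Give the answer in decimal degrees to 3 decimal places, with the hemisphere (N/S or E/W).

δ = d/R = 8644.1/6371 = 1.356789 rad
φ₂ = arcsin(sin φ₁ cos δ + cos φ₁ sin δ cos θ)
   = arcsin(0.68279·0.21238 + 0.73062·0.97719·0.82610) = 47.29038°
λ₂ = λ₁ + atan2(sin θ sin δ cos φ₁, cos δ − sin φ₁ sin φ₂) = -74.49704°

47.290°N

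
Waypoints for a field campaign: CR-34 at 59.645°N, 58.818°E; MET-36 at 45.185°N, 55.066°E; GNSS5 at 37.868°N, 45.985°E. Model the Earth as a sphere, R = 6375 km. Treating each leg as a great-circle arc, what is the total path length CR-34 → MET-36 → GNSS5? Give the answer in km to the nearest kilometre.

CR-34→MET-36: c = 0.255414 rad, d = 1628.26 km
MET-36→GNSS5: c = 0.174100 rad, d = 1109.89 km
Total = 1628.26 + 1109.89 = 2738.15 km

2738 km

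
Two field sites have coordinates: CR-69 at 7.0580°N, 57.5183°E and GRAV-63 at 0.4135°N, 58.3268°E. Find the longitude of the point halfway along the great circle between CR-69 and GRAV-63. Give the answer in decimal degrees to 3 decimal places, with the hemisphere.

Bx = cos φ₂ cos Δλ = 0.999874,  By = cos φ₂ sin Δλ = 0.014110
φₘ = atan2(sin φ₁ + sin φ₂, √((cos φ₁ + Bx)² + By²)) = 3.73584°
λₘ = λ₁ + atan2(By, cos φ₁ + Bx) = 57.92408°

57.924°E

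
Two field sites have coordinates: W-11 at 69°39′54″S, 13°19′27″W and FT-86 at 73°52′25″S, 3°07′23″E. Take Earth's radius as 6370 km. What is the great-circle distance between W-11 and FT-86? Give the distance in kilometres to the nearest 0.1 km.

734.8 km

W-11: φ = -69.66500°, λ = -13.32417°
FT-86: φ = -73.87361°, λ = +3.12306°
Δφ = -4.2086°,  Δλ = 16.4472°
a = sin²(Δφ/2) + cos φ₁ cos φ₂ sin²(Δλ/2) = 0.003323
c = 2·arcsin(√a) = 0.115356 rad = 6.6094°
d = R·c = 6370 × 0.115356 = 734.8 km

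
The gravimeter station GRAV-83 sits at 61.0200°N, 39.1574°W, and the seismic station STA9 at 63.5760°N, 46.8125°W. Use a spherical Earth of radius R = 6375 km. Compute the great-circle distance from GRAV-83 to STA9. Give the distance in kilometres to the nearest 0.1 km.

487.0 km

Δφ = 2.5560°,  Δλ = -7.6551°
a = sin²(Δφ/2) + cos φ₁ cos φ₂ sin²(Δλ/2) = 0.001458
c = 2·arcsin(√a) = 0.076392 rad = 4.3769°
d = R·c = 6375 × 0.076392 = 487.0 km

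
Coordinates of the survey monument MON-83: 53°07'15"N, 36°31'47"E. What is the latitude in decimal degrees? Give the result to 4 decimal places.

53.1208°N

53° + 7′/60 + 15″/3600 = 53 + 0.11667 + 0.00417 = 53.1208°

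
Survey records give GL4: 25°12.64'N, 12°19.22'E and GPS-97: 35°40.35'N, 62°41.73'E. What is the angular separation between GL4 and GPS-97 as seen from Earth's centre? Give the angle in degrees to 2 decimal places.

44.18°

GL4: φ = +25.21067°, λ = +12.32033°
GPS-97: φ = +35.67250°, λ = +62.69550°
Δφ = 10.4618°,  Δλ = 50.3752°
a = sin²(Δφ/2) + cos φ₁ cos φ₂ sin²(Δλ/2) = 0.141433
c = 2·arcsin(√a) = 0.771115 rad = 44.1816°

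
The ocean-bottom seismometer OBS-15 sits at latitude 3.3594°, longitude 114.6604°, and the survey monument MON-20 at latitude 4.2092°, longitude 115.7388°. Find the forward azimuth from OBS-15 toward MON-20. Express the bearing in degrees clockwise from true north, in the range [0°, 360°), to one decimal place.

Δλ = 1.0784°
y = sin Δλ · cos φ₂ = 0.018770
x = cos φ₁ sin φ₂ − sin φ₁ cos φ₂ cos Δλ = 0.014842
θ = atan2(y, x) = 51.6659° → 51.6659° (mod 360°)

51.7°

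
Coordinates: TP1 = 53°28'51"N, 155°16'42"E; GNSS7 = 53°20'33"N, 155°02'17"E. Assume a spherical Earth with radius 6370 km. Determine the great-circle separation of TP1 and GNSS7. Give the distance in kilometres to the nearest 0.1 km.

TP1: φ = +53.48083°, λ = +155.27833°
GNSS7: φ = +53.34250°, λ = +155.03806°
Δφ = -0.1383°,  Δλ = -0.2403°
a = sin²(Δφ/2) + cos φ₁ cos φ₂ sin²(Δλ/2) = 0.000003
c = 2·arcsin(√a) = 0.003475 rad = 0.1991°
d = R·c = 6370 × 0.003475 = 22.1 km

22.1 km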